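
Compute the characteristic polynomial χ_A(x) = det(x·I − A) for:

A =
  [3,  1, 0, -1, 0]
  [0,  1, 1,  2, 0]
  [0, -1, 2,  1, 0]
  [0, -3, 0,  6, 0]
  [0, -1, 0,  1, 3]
x^5 - 15*x^4 + 90*x^3 - 270*x^2 + 405*x - 243

Expanding det(x·I − A) (e.g. by cofactor expansion or by noting that A is similar to its Jordan form J, which has the same characteristic polynomial as A) gives
  χ_A(x) = x^5 - 15*x^4 + 90*x^3 - 270*x^2 + 405*x - 243
which factors as (x - 3)^5. The eigenvalues (with algebraic multiplicities) are λ = 3 with multiplicity 5.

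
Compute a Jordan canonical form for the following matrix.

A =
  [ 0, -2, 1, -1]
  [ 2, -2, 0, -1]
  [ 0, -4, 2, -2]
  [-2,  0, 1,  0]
J_3(0) ⊕ J_1(0)

The characteristic polynomial is
  det(x·I − A) = x^4

Eigenvalues and multiplicities (the geometric multiplicity of λ is n − rank(A − λI), which equals the number of Jordan blocks for λ):
  λ = 0: algebraic multiplicity = 4, geometric multiplicity = 2

Determining the block sizes for each eigenvalue:
  λ = 0: with am = 4 and gm = 2, the partition is not yet determined (e.g. several partitions of 4 into 2 parts exist). Let N = A − (0)·I. Computing rank(N^1) = 2, rank(N^2) = 1, rank(N^3) = 0; the number of blocks of size ≥ j is rank(N^{j−1}) − rank(N^j), giving [2, 1, 1]. So we have 1 block(s) of size 3, 1 block(s) of size 1 → block sizes [3, 1]

Assembling the blocks gives a Jordan form
J =
  [0, 1, 0, 0]
  [0, 0, 1, 0]
  [0, 0, 0, 0]
  [0, 0, 0, 0]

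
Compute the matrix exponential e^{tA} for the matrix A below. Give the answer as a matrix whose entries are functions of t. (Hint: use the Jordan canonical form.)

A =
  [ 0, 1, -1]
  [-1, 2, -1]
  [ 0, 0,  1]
e^{tA} =
  [-t*exp(t) + exp(t), t*exp(t), -t*exp(t)]
  [-t*exp(t), t*exp(t) + exp(t), -t*exp(t)]
  [0, 0, exp(t)]

Strategy: write A = P · J · P⁻¹ where J is a Jordan canonical form, so e^{tA} = P · e^{tJ} · P⁻¹, and e^{tJ} can be computed block-by-block.

A has Jordan form
J =
  [1, 1, 0]
  [0, 1, 0]
  [0, 0, 1]
(up to reordering of blocks).

Per-block formulas:
  For a 1×1 block at λ = 1: exp(t · [1]) = [e^(1t)].
  For a 2×2 Jordan block J_2(1): exp(t · J_2(1)) = e^(1t)·(I + t·N), where N is the 2×2 nilpotent shift.

After assembling e^{tJ} and conjugating by P, we get:

e^{tA} =
  [-t*exp(t) + exp(t), t*exp(t), -t*exp(t)]
  [-t*exp(t), t*exp(t) + exp(t), -t*exp(t)]
  [0, 0, exp(t)]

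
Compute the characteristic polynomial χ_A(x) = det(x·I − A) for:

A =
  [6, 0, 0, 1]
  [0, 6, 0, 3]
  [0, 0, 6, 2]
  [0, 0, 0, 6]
x^4 - 24*x^3 + 216*x^2 - 864*x + 1296

Expanding det(x·I − A) (e.g. by cofactor expansion or by noting that A is similar to its Jordan form J, which has the same characteristic polynomial as A) gives
  χ_A(x) = x^4 - 24*x^3 + 216*x^2 - 864*x + 1296
which factors as (x - 6)^4. The eigenvalues (with algebraic multiplicities) are λ = 6 with multiplicity 4.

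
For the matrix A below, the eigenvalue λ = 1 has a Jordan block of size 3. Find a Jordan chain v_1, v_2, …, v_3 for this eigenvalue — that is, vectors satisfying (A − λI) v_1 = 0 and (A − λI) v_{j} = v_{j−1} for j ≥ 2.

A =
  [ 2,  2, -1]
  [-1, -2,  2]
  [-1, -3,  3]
A Jordan chain for λ = 1 of length 3:
v_1 = (-1, 1, 1)ᵀ
v_2 = (2, -3, -3)ᵀ
v_3 = (0, 1, 0)ᵀ

Let N = A − (1)·I. We want v_3 with N^3 v_3 = 0 but N^2 v_3 ≠ 0; then v_{j-1} := N · v_j for j = 3, …, 2.

Pick v_3 = (0, 1, 0)ᵀ.
Then v_2 = N · v_3 = (2, -3, -3)ᵀ.
Then v_1 = N · v_2 = (-1, 1, 1)ᵀ.

Sanity check: (A − (1)·I) v_1 = (0, 0, 0)ᵀ = 0. ✓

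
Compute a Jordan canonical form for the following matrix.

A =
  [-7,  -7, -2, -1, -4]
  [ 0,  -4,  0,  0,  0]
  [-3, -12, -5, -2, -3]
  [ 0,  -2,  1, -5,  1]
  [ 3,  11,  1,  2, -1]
J_2(-5) ⊕ J_2(-4) ⊕ J_1(-4)

The characteristic polynomial is
  det(x·I − A) = x^5 + 22*x^4 + 193*x^3 + 844*x^2 + 1840*x + 1600 = (x + 4)^3*(x + 5)^2

Eigenvalues and multiplicities (the geometric multiplicity of λ is n − rank(A − λI), which equals the number of Jordan blocks for λ):
  λ = -5: algebraic multiplicity = 2, geometric multiplicity = 1
  λ = -4: algebraic multiplicity = 3, geometric multiplicity = 2

Determining the block sizes for each eigenvalue:
  λ = -5: one block (gm = 1), so the single block has size am = 2 → block sizes [2]
  λ = -4: 2 blocks summing to 3 forces exactly one block of size 2 and the rest size 1 → block sizes [2, 1]

Assembling the blocks gives a Jordan form
J =
  [-5,  1,  0,  0,  0]
  [ 0, -5,  0,  0,  0]
  [ 0,  0, -4,  1,  0]
  [ 0,  0,  0, -4,  0]
  [ 0,  0,  0,  0, -4]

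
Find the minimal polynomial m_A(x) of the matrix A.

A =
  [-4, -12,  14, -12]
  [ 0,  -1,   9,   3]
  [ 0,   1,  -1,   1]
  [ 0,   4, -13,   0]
x^3 + 2*x^2 - 7*x + 4

The characteristic polynomial is χ_A(x) = (x - 1)^2*(x + 4)^2, so the eigenvalues are known. The minimal polynomial is
  m_A(x) = Π_λ (x − λ)^{k_λ}
where k_λ is the size of the *largest* Jordan block for λ (equivalently, the smallest k with (A − λI)^k v = 0 for every generalised eigenvector v of λ).

  λ = -4: largest Jordan block has size 1, contributing (x + 4)
  λ = 1: largest Jordan block has size 2, contributing (x − 1)^2

So m_A(x) = (x - 1)^2*(x + 4) = x^3 + 2*x^2 - 7*x + 4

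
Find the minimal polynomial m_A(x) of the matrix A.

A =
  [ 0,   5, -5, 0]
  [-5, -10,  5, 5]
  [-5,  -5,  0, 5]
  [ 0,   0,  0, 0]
x^2 + 5*x

The characteristic polynomial is χ_A(x) = x^2*(x + 5)^2, so the eigenvalues are known. The minimal polynomial is
  m_A(x) = Π_λ (x − λ)^{k_λ}
where k_λ is the size of the *largest* Jordan block for λ (equivalently, the smallest k with (A − λI)^k v = 0 for every generalised eigenvector v of λ).

  λ = -5: largest Jordan block has size 1, contributing (x + 5)
  λ = 0: largest Jordan block has size 1, contributing (x − 0)

So m_A(x) = x*(x + 5) = x^2 + 5*x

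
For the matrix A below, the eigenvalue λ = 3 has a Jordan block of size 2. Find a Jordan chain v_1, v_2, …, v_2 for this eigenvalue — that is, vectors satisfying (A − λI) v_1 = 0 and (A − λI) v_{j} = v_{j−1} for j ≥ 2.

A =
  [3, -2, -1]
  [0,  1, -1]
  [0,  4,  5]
A Jordan chain for λ = 3 of length 2:
v_1 = (-2, -2, 4)ᵀ
v_2 = (0, 1, 0)ᵀ

Let N = A − (3)·I. We want v_2 with N^2 v_2 = 0 but N^1 v_2 ≠ 0; then v_{j-1} := N · v_j for j = 2, …, 2.

Pick v_2 = (0, 1, 0)ᵀ.
Then v_1 = N · v_2 = (-2, -2, 4)ᵀ.

Sanity check: (A − (3)·I) v_1 = (0, 0, 0)ᵀ = 0. ✓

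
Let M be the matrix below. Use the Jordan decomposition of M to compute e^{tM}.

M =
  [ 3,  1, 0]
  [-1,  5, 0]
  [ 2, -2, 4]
e^{tM} =
  [-t*exp(4*t) + exp(4*t), t*exp(4*t), 0]
  [-t*exp(4*t), t*exp(4*t) + exp(4*t), 0]
  [2*t*exp(4*t), -2*t*exp(4*t), exp(4*t)]

Strategy: write M = P · J · P⁻¹ where J is a Jordan canonical form, so e^{tM} = P · e^{tJ} · P⁻¹, and e^{tJ} can be computed block-by-block.

M has Jordan form
J =
  [4, 1, 0]
  [0, 4, 0]
  [0, 0, 4]
(up to reordering of blocks).

Per-block formulas:
  For a 2×2 Jordan block J_2(4): exp(t · J_2(4)) = e^(4t)·(I + t·N), where N is the 2×2 nilpotent shift.
  For a 1×1 block at λ = 4: exp(t · [4]) = [e^(4t)].

After assembling e^{tJ} and conjugating by P, we get:

e^{tM} =
  [-t*exp(4*t) + exp(4*t), t*exp(4*t), 0]
  [-t*exp(4*t), t*exp(4*t) + exp(4*t), 0]
  [2*t*exp(4*t), -2*t*exp(4*t), exp(4*t)]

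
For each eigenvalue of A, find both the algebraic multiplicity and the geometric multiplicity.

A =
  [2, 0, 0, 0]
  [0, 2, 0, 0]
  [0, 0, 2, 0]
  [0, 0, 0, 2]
λ = 2: alg = 4, geom = 4

Step 1 — factor the characteristic polynomial to read off the algebraic multiplicities:
  χ_A(x) = (x - 2)^4

Step 2 — compute geometric multiplicities via the rank-nullity identity g(λ) = n − rank(A − λI):
  rank(A − (2)·I) = 0, so dim ker(A − (2)·I) = n − 0 = 4

Summary:
  λ = 2: algebraic multiplicity = 4, geometric multiplicity = 4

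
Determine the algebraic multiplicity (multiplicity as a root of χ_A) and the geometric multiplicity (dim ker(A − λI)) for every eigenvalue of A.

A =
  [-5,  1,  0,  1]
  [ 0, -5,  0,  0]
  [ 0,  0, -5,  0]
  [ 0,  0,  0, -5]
λ = -5: alg = 4, geom = 3

Step 1 — factor the characteristic polynomial to read off the algebraic multiplicities:
  χ_A(x) = (x + 5)^4

Step 2 — compute geometric multiplicities via the rank-nullity identity g(λ) = n − rank(A − λI):
  rank(A − (-5)·I) = 1, so dim ker(A − (-5)·I) = n − 1 = 3

Summary:
  λ = -5: algebraic multiplicity = 4, geometric multiplicity = 3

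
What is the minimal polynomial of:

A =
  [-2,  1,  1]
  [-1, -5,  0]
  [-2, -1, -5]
x^3 + 12*x^2 + 48*x + 64

The characteristic polynomial is χ_A(x) = (x + 4)^3, so the eigenvalues are known. The minimal polynomial is
  m_A(x) = Π_λ (x − λ)^{k_λ}
where k_λ is the size of the *largest* Jordan block for λ (equivalently, the smallest k with (A − λI)^k v = 0 for every generalised eigenvector v of λ).

  λ = -4: largest Jordan block has size 3, contributing (x + 4)^3

So m_A(x) = (x + 4)^3 = x^3 + 12*x^2 + 48*x + 64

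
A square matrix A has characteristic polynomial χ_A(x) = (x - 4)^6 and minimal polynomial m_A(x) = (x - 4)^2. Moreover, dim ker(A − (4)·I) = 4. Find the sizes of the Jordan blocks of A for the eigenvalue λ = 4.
Block sizes for λ = 4: [2, 2, 1, 1]

Step 1 — from the characteristic polynomial, algebraic multiplicity of λ = 4 is 6. From dim ker(A − (4)·I) = 4, there are exactly 4 Jordan blocks for λ = 4.
Step 2 — from the minimal polynomial, the factor (x − 4)^2 tells us the largest block for λ = 4 has size 2.
Step 3 — with total size 6, 4 blocks, and largest block 2, the block sizes (in nonincreasing order) are [2, 2, 1, 1].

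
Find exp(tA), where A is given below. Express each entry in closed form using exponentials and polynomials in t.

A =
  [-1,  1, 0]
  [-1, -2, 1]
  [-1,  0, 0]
e^{tA} =
  [-t^2*exp(-t)/2 + exp(-t), -t^2*exp(-t)/2 + t*exp(-t), t^2*exp(-t)/2]
  [-t*exp(-t), -t*exp(-t) + exp(-t), t*exp(-t)]
  [-t^2*exp(-t)/2 - t*exp(-t), -t^2*exp(-t)/2, t^2*exp(-t)/2 + t*exp(-t) + exp(-t)]

Strategy: write A = P · J · P⁻¹ where J is a Jordan canonical form, so e^{tA} = P · e^{tJ} · P⁻¹, and e^{tJ} can be computed block-by-block.

A has Jordan form
J =
  [-1,  1,  0]
  [ 0, -1,  1]
  [ 0,  0, -1]
(up to reordering of blocks).

Per-block formulas:
  For a 3×3 Jordan block J_3(-1): exp(t · J_3(-1)) = e^(-1t)·(I + t·N + (t^2/2)·N^2), where N is the 3×3 nilpotent shift.

After assembling e^{tJ} and conjugating by P, we get:

e^{tA} =
  [-t^2*exp(-t)/2 + exp(-t), -t^2*exp(-t)/2 + t*exp(-t), t^2*exp(-t)/2]
  [-t*exp(-t), -t*exp(-t) + exp(-t), t*exp(-t)]
  [-t^2*exp(-t)/2 - t*exp(-t), -t^2*exp(-t)/2, t^2*exp(-t)/2 + t*exp(-t) + exp(-t)]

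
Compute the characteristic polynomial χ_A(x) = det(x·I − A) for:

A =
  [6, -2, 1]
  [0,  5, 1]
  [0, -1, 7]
x^3 - 18*x^2 + 108*x - 216

Expanding det(x·I − A) (e.g. by cofactor expansion or by noting that A is similar to its Jordan form J, which has the same characteristic polynomial as A) gives
  χ_A(x) = x^3 - 18*x^2 + 108*x - 216
which factors as (x - 6)^3. The eigenvalues (with algebraic multiplicities) are λ = 6 with multiplicity 3.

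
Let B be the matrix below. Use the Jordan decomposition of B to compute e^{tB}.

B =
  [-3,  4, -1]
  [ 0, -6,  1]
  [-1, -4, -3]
e^{tB} =
  [t^2*exp(-4*t) + t*exp(-4*t) + exp(-4*t), 4*t*exp(-4*t), t^2*exp(-4*t) - t*exp(-4*t)]
  [-t^2*exp(-4*t)/2, -2*t*exp(-4*t) + exp(-4*t), -t^2*exp(-4*t)/2 + t*exp(-4*t)]
  [-t^2*exp(-4*t) - t*exp(-4*t), -4*t*exp(-4*t), -t^2*exp(-4*t) + t*exp(-4*t) + exp(-4*t)]

Strategy: write B = P · J · P⁻¹ where J is a Jordan canonical form, so e^{tB} = P · e^{tJ} · P⁻¹, and e^{tJ} can be computed block-by-block.

B has Jordan form
J =
  [-4,  1,  0]
  [ 0, -4,  1]
  [ 0,  0, -4]
(up to reordering of blocks).

Per-block formulas:
  For a 3×3 Jordan block J_3(-4): exp(t · J_3(-4)) = e^(-4t)·(I + t·N + (t^2/2)·N^2), where N is the 3×3 nilpotent shift.

After assembling e^{tJ} and conjugating by P, we get:

e^{tB} =
  [t^2*exp(-4*t) + t*exp(-4*t) + exp(-4*t), 4*t*exp(-4*t), t^2*exp(-4*t) - t*exp(-4*t)]
  [-t^2*exp(-4*t)/2, -2*t*exp(-4*t) + exp(-4*t), -t^2*exp(-4*t)/2 + t*exp(-4*t)]
  [-t^2*exp(-4*t) - t*exp(-4*t), -4*t*exp(-4*t), -t^2*exp(-4*t) + t*exp(-4*t) + exp(-4*t)]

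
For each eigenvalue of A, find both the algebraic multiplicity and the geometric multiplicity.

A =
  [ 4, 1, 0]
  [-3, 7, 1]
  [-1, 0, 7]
λ = 6: alg = 3, geom = 1

Step 1 — factor the characteristic polynomial to read off the algebraic multiplicities:
  χ_A(x) = (x - 6)^3

Step 2 — compute geometric multiplicities via the rank-nullity identity g(λ) = n − rank(A − λI):
  rank(A − (6)·I) = 2, so dim ker(A − (6)·I) = n − 2 = 1

Summary:
  λ = 6: algebraic multiplicity = 3, geometric multiplicity = 1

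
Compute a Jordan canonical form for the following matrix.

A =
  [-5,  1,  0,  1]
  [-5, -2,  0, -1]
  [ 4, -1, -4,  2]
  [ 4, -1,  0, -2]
J_2(-4) ⊕ J_1(-4) ⊕ J_1(-1)

The characteristic polynomial is
  det(x·I − A) = x^4 + 13*x^3 + 60*x^2 + 112*x + 64 = (x + 1)*(x + 4)^3

Eigenvalues and multiplicities (the geometric multiplicity of λ is n − rank(A − λI), which equals the number of Jordan blocks for λ):
  λ = -4: algebraic multiplicity = 3, geometric multiplicity = 2
  λ = -1: algebraic multiplicity = 1, geometric multiplicity = 1

Determining the block sizes for each eigenvalue:
  λ = -4: 2 blocks summing to 3 forces exactly one block of size 2 and the rest size 1 → block sizes [2, 1]
  λ = -1: one block (gm = 1), so the single block has size am = 1 → block sizes [1]

Assembling the blocks gives a Jordan form
J =
  [-4,  1,  0,  0]
  [ 0, -4,  0,  0]
  [ 0,  0, -4,  0]
  [ 0,  0,  0, -1]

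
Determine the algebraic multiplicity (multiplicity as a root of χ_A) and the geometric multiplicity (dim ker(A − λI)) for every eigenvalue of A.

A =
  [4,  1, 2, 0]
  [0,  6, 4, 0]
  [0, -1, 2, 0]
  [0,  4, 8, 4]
λ = 4: alg = 4, geom = 3

Step 1 — factor the characteristic polynomial to read off the algebraic multiplicities:
  χ_A(x) = (x - 4)^4

Step 2 — compute geometric multiplicities via the rank-nullity identity g(λ) = n − rank(A − λI):
  rank(A − (4)·I) = 1, so dim ker(A − (4)·I) = n − 1 = 3

Summary:
  λ = 4: algebraic multiplicity = 4, geometric multiplicity = 3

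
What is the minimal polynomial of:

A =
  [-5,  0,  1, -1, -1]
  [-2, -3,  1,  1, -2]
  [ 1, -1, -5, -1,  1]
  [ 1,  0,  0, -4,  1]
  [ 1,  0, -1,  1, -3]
x^3 + 12*x^2 + 48*x + 64

The characteristic polynomial is χ_A(x) = (x + 4)^5, so the eigenvalues are known. The minimal polynomial is
  m_A(x) = Π_λ (x − λ)^{k_λ}
where k_λ is the size of the *largest* Jordan block for λ (equivalently, the smallest k with (A − λI)^k v = 0 for every generalised eigenvector v of λ).

  λ = -4: largest Jordan block has size 3, contributing (x + 4)^3

So m_A(x) = (x + 4)^3 = x^3 + 12*x^2 + 48*x + 64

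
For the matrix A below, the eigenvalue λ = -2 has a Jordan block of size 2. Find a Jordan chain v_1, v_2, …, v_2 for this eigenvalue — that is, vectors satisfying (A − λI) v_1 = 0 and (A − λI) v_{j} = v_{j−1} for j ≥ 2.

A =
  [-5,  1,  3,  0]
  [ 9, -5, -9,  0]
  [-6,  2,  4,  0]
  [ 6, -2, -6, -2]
A Jordan chain for λ = -2 of length 2:
v_1 = (-3, 9, -6, 6)ᵀ
v_2 = (1, 0, 0, 0)ᵀ

Let N = A − (-2)·I. We want v_2 with N^2 v_2 = 0 but N^1 v_2 ≠ 0; then v_{j-1} := N · v_j for j = 2, …, 2.

Pick v_2 = (1, 0, 0, 0)ᵀ.
Then v_1 = N · v_2 = (-3, 9, -6, 6)ᵀ.

Sanity check: (A − (-2)·I) v_1 = (0, 0, 0, 0)ᵀ = 0. ✓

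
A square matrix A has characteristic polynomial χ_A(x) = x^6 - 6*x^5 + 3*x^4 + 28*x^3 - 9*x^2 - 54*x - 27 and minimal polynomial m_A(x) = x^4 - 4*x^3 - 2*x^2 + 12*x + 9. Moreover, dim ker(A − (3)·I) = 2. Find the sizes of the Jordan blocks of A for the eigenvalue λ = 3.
Block sizes for λ = 3: [2, 1]

Step 1 — from the characteristic polynomial, algebraic multiplicity of λ = 3 is 3. From dim ker(A − (3)·I) = 2, there are exactly 2 Jordan blocks for λ = 3.
Step 2 — from the minimal polynomial, the factor (x − 3)^2 tells us the largest block for λ = 3 has size 2.
Step 3 — with total size 3, 2 blocks, and largest block 2, the block sizes (in nonincreasing order) are [2, 1].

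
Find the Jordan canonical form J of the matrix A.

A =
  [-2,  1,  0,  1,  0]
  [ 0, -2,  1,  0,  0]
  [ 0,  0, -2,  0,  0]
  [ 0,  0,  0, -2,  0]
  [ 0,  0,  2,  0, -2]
J_3(-2) ⊕ J_1(-2) ⊕ J_1(-2)

The characteristic polynomial is
  det(x·I − A) = x^5 + 10*x^4 + 40*x^3 + 80*x^2 + 80*x + 32 = (x + 2)^5

Eigenvalues and multiplicities (the geometric multiplicity of λ is n − rank(A − λI), which equals the number of Jordan blocks for λ):
  λ = -2: algebraic multiplicity = 5, geometric multiplicity = 3

Determining the block sizes for each eigenvalue:
  λ = -2: with am = 5 and gm = 3, the partition is not yet determined (e.g. several partitions of 5 into 3 parts exist). Let N = A − (-2)·I. Computing rank(N^1) = 2, rank(N^2) = 1, rank(N^3) = 0; the number of blocks of size ≥ j is rank(N^{j−1}) − rank(N^j), giving [3, 1, 1]. So we have 1 block(s) of size 3, 2 block(s) of size 1 → block sizes [3, 1, 1]

Assembling the blocks gives a Jordan form
J =
  [-2,  1,  0,  0,  0]
  [ 0, -2,  1,  0,  0]
  [ 0,  0, -2,  0,  0]
  [ 0,  0,  0, -2,  0]
  [ 0,  0,  0,  0, -2]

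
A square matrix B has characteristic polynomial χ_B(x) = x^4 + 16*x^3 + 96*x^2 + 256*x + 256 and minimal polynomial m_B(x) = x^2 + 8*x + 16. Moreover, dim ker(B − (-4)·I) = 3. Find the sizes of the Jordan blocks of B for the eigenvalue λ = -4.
Block sizes for λ = -4: [2, 1, 1]

Step 1 — from the characteristic polynomial, algebraic multiplicity of λ = -4 is 4. From dim ker(B − (-4)·I) = 3, there are exactly 3 Jordan blocks for λ = -4.
Step 2 — from the minimal polynomial, the factor (x + 4)^2 tells us the largest block for λ = -4 has size 2.
Step 3 — with total size 4, 3 blocks, and largest block 2, the block sizes (in nonincreasing order) are [2, 1, 1].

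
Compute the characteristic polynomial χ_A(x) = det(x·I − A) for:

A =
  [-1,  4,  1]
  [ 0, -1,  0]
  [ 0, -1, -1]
x^3 + 3*x^2 + 3*x + 1

Expanding det(x·I − A) (e.g. by cofactor expansion or by noting that A is similar to its Jordan form J, which has the same characteristic polynomial as A) gives
  χ_A(x) = x^3 + 3*x^2 + 3*x + 1
which factors as (x + 1)^3. The eigenvalues (with algebraic multiplicities) are λ = -1 with multiplicity 3.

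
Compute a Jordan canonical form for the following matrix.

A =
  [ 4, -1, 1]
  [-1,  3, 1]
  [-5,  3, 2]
J_3(3)

The characteristic polynomial is
  det(x·I − A) = x^3 - 9*x^2 + 27*x - 27 = (x - 3)^3

Eigenvalues and multiplicities (the geometric multiplicity of λ is n − rank(A − λI), which equals the number of Jordan blocks for λ):
  λ = 3: algebraic multiplicity = 3, geometric multiplicity = 1

Determining the block sizes for each eigenvalue:
  λ = 3: one block (gm = 1), so the single block has size am = 3 → block sizes [3]

Assembling the blocks gives a Jordan form
J =
  [3, 1, 0]
  [0, 3, 1]
  [0, 0, 3]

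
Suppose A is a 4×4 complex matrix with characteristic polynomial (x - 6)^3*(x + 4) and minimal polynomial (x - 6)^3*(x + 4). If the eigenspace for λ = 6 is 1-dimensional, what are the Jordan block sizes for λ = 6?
Block sizes for λ = 6: [3]

Step 1 — from the characteristic polynomial, algebraic multiplicity of λ = 6 is 3. From dim ker(A − (6)·I) = 1, there are exactly 1 Jordan blocks for λ = 6.
Step 2 — from the minimal polynomial, the factor (x − 6)^3 tells us the largest block for λ = 6 has size 3.
Step 3 — with total size 3, 1 blocks, and largest block 3, the block sizes (in nonincreasing order) are [3].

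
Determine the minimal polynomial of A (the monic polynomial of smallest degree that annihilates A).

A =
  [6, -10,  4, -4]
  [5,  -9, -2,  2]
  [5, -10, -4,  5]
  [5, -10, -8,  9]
x^3 - x^2 - 16*x + 16

The characteristic polynomial is χ_A(x) = (x - 4)*(x - 1)^2*(x + 4), so the eigenvalues are known. The minimal polynomial is
  m_A(x) = Π_λ (x − λ)^{k_λ}
where k_λ is the size of the *largest* Jordan block for λ (equivalently, the smallest k with (A − λI)^k v = 0 for every generalised eigenvector v of λ).

  λ = -4: largest Jordan block has size 1, contributing (x + 4)
  λ = 1: largest Jordan block has size 1, contributing (x − 1)
  λ = 4: largest Jordan block has size 1, contributing (x − 4)

So m_A(x) = (x - 4)*(x - 1)*(x + 4) = x^3 - x^2 - 16*x + 16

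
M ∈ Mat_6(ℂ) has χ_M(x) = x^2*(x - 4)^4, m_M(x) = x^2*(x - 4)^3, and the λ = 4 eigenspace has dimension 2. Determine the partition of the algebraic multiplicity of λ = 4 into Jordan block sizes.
Block sizes for λ = 4: [3, 1]

Step 1 — from the characteristic polynomial, algebraic multiplicity of λ = 4 is 4. From dim ker(M − (4)·I) = 2, there are exactly 2 Jordan blocks for λ = 4.
Step 2 — from the minimal polynomial, the factor (x − 4)^3 tells us the largest block for λ = 4 has size 3.
Step 3 — with total size 4, 2 blocks, and largest block 3, the block sizes (in nonincreasing order) are [3, 1].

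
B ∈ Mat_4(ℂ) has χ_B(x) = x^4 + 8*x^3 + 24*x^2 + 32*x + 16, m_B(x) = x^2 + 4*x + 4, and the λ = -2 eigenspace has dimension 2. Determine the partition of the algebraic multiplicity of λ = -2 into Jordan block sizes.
Block sizes for λ = -2: [2, 2]

Step 1 — from the characteristic polynomial, algebraic multiplicity of λ = -2 is 4. From dim ker(B − (-2)·I) = 2, there are exactly 2 Jordan blocks for λ = -2.
Step 2 — from the minimal polynomial, the factor (x + 2)^2 tells us the largest block for λ = -2 has size 2.
Step 3 — with total size 4, 2 blocks, and largest block 2, the block sizes (in nonincreasing order) are [2, 2].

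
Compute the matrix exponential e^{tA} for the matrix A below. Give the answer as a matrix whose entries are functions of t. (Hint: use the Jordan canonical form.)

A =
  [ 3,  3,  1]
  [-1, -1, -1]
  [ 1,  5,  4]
e^{tA} =
  [-t^2*exp(2*t)/2 + t*exp(2*t) + exp(2*t), -t^2*exp(2*t)/2 + 3*t*exp(2*t), t*exp(2*t)]
  [t^2*exp(2*t)/2 - t*exp(2*t), t^2*exp(2*t)/2 - 3*t*exp(2*t) + exp(2*t), -t*exp(2*t)]
  [-t^2*exp(2*t) + t*exp(2*t), -t^2*exp(2*t) + 5*t*exp(2*t), 2*t*exp(2*t) + exp(2*t)]

Strategy: write A = P · J · P⁻¹ where J is a Jordan canonical form, so e^{tA} = P · e^{tJ} · P⁻¹, and e^{tJ} can be computed block-by-block.

A has Jordan form
J =
  [2, 1, 0]
  [0, 2, 1]
  [0, 0, 2]
(up to reordering of blocks).

Per-block formulas:
  For a 3×3 Jordan block J_3(2): exp(t · J_3(2)) = e^(2t)·(I + t·N + (t^2/2)·N^2), where N is the 3×3 nilpotent shift.

After assembling e^{tJ} and conjugating by P, we get:

e^{tA} =
  [-t^2*exp(2*t)/2 + t*exp(2*t) + exp(2*t), -t^2*exp(2*t)/2 + 3*t*exp(2*t), t*exp(2*t)]
  [t^2*exp(2*t)/2 - t*exp(2*t), t^2*exp(2*t)/2 - 3*t*exp(2*t) + exp(2*t), -t*exp(2*t)]
  [-t^2*exp(2*t) + t*exp(2*t), -t^2*exp(2*t) + 5*t*exp(2*t), 2*t*exp(2*t) + exp(2*t)]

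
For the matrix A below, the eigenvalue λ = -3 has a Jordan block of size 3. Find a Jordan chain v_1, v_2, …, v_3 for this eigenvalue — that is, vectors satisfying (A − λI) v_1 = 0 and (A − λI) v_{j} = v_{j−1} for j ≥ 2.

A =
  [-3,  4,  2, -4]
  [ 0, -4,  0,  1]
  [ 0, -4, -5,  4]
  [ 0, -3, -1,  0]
A Jordan chain for λ = -3 of length 3:
v_1 = (0, -2, 0, -2)ᵀ
v_2 = (4, -1, -4, -3)ᵀ
v_3 = (0, 1, 0, 0)ᵀ

Let N = A − (-3)·I. We want v_3 with N^3 v_3 = 0 but N^2 v_3 ≠ 0; then v_{j-1} := N · v_j for j = 3, …, 2.

Pick v_3 = (0, 1, 0, 0)ᵀ.
Then v_2 = N · v_3 = (4, -1, -4, -3)ᵀ.
Then v_1 = N · v_2 = (0, -2, 0, -2)ᵀ.

Sanity check: (A − (-3)·I) v_1 = (0, 0, 0, 0)ᵀ = 0. ✓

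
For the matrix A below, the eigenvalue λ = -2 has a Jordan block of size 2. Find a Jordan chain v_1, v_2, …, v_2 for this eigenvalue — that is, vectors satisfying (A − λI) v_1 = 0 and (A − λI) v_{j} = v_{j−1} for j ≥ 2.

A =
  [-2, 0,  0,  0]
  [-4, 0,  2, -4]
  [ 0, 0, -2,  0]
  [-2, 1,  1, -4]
A Jordan chain for λ = -2 of length 2:
v_1 = (0, -4, 0, -2)ᵀ
v_2 = (1, 0, 0, 0)ᵀ

Let N = A − (-2)·I. We want v_2 with N^2 v_2 = 0 but N^1 v_2 ≠ 0; then v_{j-1} := N · v_j for j = 2, …, 2.

Pick v_2 = (1, 0, 0, 0)ᵀ.
Then v_1 = N · v_2 = (0, -4, 0, -2)ᵀ.

Sanity check: (A − (-2)·I) v_1 = (0, 0, 0, 0)ᵀ = 0. ✓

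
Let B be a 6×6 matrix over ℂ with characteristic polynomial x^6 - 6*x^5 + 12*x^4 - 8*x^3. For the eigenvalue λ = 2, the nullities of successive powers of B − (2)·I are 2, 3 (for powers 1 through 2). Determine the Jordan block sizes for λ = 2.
Block sizes for λ = 2: [2, 1]

From the dimensions of kernels of powers, the number of Jordan blocks of size at least j is d_j − d_{j−1} where d_j = dim ker(N^j) (with d_0 = 0). Computing the differences gives [2, 1].
The number of blocks of size exactly k is (#blocks of size ≥ k) − (#blocks of size ≥ k + 1), so the partition is: 1 block(s) of size 1, 1 block(s) of size 2.
In nonincreasing order the block sizes are [2, 1].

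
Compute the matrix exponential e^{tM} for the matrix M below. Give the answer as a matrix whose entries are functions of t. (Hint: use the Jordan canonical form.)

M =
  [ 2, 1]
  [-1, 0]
e^{tM} =
  [t*exp(t) + exp(t), t*exp(t)]
  [-t*exp(t), -t*exp(t) + exp(t)]

Strategy: write M = P · J · P⁻¹ where J is a Jordan canonical form, so e^{tM} = P · e^{tJ} · P⁻¹, and e^{tJ} can be computed block-by-block.

M has Jordan form
J =
  [1, 1]
  [0, 1]
(up to reordering of blocks).

Per-block formulas:
  For a 2×2 Jordan block J_2(1): exp(t · J_2(1)) = e^(1t)·(I + t·N), where N is the 2×2 nilpotent shift.

After assembling e^{tJ} and conjugating by P, we get:

e^{tM} =
  [t*exp(t) + exp(t), t*exp(t)]
  [-t*exp(t), -t*exp(t) + exp(t)]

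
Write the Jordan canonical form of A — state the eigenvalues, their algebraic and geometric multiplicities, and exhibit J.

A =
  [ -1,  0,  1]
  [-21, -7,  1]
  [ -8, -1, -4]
J_3(-4)

The characteristic polynomial is
  det(x·I − A) = x^3 + 12*x^2 + 48*x + 64 = (x + 4)^3

Eigenvalues and multiplicities (the geometric multiplicity of λ is n − rank(A − λI), which equals the number of Jordan blocks for λ):
  λ = -4: algebraic multiplicity = 3, geometric multiplicity = 1

Determining the block sizes for each eigenvalue:
  λ = -4: one block (gm = 1), so the single block has size am = 3 → block sizes [3]

Assembling the blocks gives a Jordan form
J =
  [-4,  1,  0]
  [ 0, -4,  1]
  [ 0,  0, -4]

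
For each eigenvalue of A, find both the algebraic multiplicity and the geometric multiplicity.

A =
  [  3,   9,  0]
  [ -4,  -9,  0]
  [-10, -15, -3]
λ = -3: alg = 3, geom = 2

Step 1 — factor the characteristic polynomial to read off the algebraic multiplicities:
  χ_A(x) = (x + 3)^3

Step 2 — compute geometric multiplicities via the rank-nullity identity g(λ) = n − rank(A − λI):
  rank(A − (-3)·I) = 1, so dim ker(A − (-3)·I) = n − 1 = 2

Summary:
  λ = -3: algebraic multiplicity = 3, geometric multiplicity = 2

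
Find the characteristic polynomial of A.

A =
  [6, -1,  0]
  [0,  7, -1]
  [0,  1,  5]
x^3 - 18*x^2 + 108*x - 216

Expanding det(x·I − A) (e.g. by cofactor expansion or by noting that A is similar to its Jordan form J, which has the same characteristic polynomial as A) gives
  χ_A(x) = x^3 - 18*x^2 + 108*x - 216
which factors as (x - 6)^3. The eigenvalues (with algebraic multiplicities) are λ = 6 with multiplicity 3.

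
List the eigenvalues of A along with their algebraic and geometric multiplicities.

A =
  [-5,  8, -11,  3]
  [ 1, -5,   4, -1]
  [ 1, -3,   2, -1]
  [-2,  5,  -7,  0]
λ = -2: alg = 4, geom = 2

Step 1 — factor the characteristic polynomial to read off the algebraic multiplicities:
  χ_A(x) = (x + 2)^4

Step 2 — compute geometric multiplicities via the rank-nullity identity g(λ) = n − rank(A − λI):
  rank(A − (-2)·I) = 2, so dim ker(A − (-2)·I) = n − 2 = 2

Summary:
  λ = -2: algebraic multiplicity = 4, geometric multiplicity = 2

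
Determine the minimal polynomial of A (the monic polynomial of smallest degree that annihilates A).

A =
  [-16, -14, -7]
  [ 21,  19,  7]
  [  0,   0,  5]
x^2 - 3*x - 10

The characteristic polynomial is χ_A(x) = (x - 5)^2*(x + 2), so the eigenvalues are known. The minimal polynomial is
  m_A(x) = Π_λ (x − λ)^{k_λ}
where k_λ is the size of the *largest* Jordan block for λ (equivalently, the smallest k with (A − λI)^k v = 0 for every generalised eigenvector v of λ).

  λ = -2: largest Jordan block has size 1, contributing (x + 2)
  λ = 5: largest Jordan block has size 1, contributing (x − 5)

So m_A(x) = (x - 5)*(x + 2) = x^2 - 3*x - 10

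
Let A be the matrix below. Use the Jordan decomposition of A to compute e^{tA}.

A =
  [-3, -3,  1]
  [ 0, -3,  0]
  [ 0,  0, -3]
e^{tA} =
  [exp(-3*t), -3*t*exp(-3*t), t*exp(-3*t)]
  [0, exp(-3*t), 0]
  [0, 0, exp(-3*t)]

Strategy: write A = P · J · P⁻¹ where J is a Jordan canonical form, so e^{tA} = P · e^{tJ} · P⁻¹, and e^{tJ} can be computed block-by-block.

A has Jordan form
J =
  [-3,  1,  0]
  [ 0, -3,  0]
  [ 0,  0, -3]
(up to reordering of blocks).

Per-block formulas:
  For a 1×1 block at λ = -3: exp(t · [-3]) = [e^(-3t)].
  For a 2×2 Jordan block J_2(-3): exp(t · J_2(-3)) = e^(-3t)·(I + t·N), where N is the 2×2 nilpotent shift.

After assembling e^{tJ} and conjugating by P, we get:

e^{tA} =
  [exp(-3*t), -3*t*exp(-3*t), t*exp(-3*t)]
  [0, exp(-3*t), 0]
  [0, 0, exp(-3*t)]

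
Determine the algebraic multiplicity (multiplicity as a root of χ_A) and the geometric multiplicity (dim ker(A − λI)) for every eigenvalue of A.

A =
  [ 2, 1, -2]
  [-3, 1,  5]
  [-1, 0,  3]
λ = 2: alg = 3, geom = 1

Step 1 — factor the characteristic polynomial to read off the algebraic multiplicities:
  χ_A(x) = (x - 2)^3

Step 2 — compute geometric multiplicities via the rank-nullity identity g(λ) = n − rank(A − λI):
  rank(A − (2)·I) = 2, so dim ker(A − (2)·I) = n − 2 = 1

Summary:
  λ = 2: algebraic multiplicity = 3, geometric multiplicity = 1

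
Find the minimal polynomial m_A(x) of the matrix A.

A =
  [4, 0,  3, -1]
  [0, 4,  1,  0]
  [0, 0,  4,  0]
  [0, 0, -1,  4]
x^3 - 12*x^2 + 48*x - 64

The characteristic polynomial is χ_A(x) = (x - 4)^4, so the eigenvalues are known. The minimal polynomial is
  m_A(x) = Π_λ (x − λ)^{k_λ}
where k_λ is the size of the *largest* Jordan block for λ (equivalently, the smallest k with (A − λI)^k v = 0 for every generalised eigenvector v of λ).

  λ = 4: largest Jordan block has size 3, contributing (x − 4)^3

So m_A(x) = (x - 4)^3 = x^3 - 12*x^2 + 48*x - 64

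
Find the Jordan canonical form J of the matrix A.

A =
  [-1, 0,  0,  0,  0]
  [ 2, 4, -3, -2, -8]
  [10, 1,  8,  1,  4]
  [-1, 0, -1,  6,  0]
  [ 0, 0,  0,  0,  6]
J_1(-1) ⊕ J_3(6) ⊕ J_1(6)

The characteristic polynomial is
  det(x·I − A) = x^5 - 23*x^4 + 192*x^3 - 648*x^2 + 432*x + 1296 = (x - 6)^4*(x + 1)

Eigenvalues and multiplicities (the geometric multiplicity of λ is n − rank(A − λI), which equals the number of Jordan blocks for λ):
  λ = -1: algebraic multiplicity = 1, geometric multiplicity = 1
  λ = 6: algebraic multiplicity = 4, geometric multiplicity = 2

Determining the block sizes for each eigenvalue:
  λ = -1: one block (gm = 1), so the single block has size am = 1 → block sizes [1]
  λ = 6: with am = 4 and gm = 2, the partition is not yet determined (e.g. several partitions of 4 into 2 parts exist). Let N = A − (6)·I. Computing rank(N^1) = 3, rank(N^2) = 2, rank(N^3) = 1; the number of blocks of size ≥ j is rank(N^{j−1}) − rank(N^j), giving [2, 1, 1]. So we have 1 block(s) of size 3, 1 block(s) of size 1 → block sizes [3, 1]

Assembling the blocks gives a Jordan form
J =
  [-1, 0, 0, 0, 0]
  [ 0, 6, 1, 0, 0]
  [ 0, 0, 6, 1, 0]
  [ 0, 0, 0, 6, 0]
  [ 0, 0, 0, 0, 6]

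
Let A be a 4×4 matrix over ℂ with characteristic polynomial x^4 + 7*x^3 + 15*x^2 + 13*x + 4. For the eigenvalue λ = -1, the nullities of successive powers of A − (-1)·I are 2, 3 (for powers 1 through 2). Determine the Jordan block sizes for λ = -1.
Block sizes for λ = -1: [2, 1]

From the dimensions of kernels of powers, the number of Jordan blocks of size at least j is d_j − d_{j−1} where d_j = dim ker(N^j) (with d_0 = 0). Computing the differences gives [2, 1].
The number of blocks of size exactly k is (#blocks of size ≥ k) − (#blocks of size ≥ k + 1), so the partition is: 1 block(s) of size 1, 1 block(s) of size 2.
In nonincreasing order the block sizes are [2, 1].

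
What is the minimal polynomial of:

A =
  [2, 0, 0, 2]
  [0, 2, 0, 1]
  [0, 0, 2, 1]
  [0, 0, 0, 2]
x^2 - 4*x + 4

The characteristic polynomial is χ_A(x) = (x - 2)^4, so the eigenvalues are known. The minimal polynomial is
  m_A(x) = Π_λ (x − λ)^{k_λ}
where k_λ is the size of the *largest* Jordan block for λ (equivalently, the smallest k with (A − λI)^k v = 0 for every generalised eigenvector v of λ).

  λ = 2: largest Jordan block has size 2, contributing (x − 2)^2

So m_A(x) = (x - 2)^2 = x^2 - 4*x + 4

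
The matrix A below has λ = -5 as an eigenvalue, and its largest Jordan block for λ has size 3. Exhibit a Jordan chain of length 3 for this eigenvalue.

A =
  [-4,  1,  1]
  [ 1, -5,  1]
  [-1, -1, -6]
A Jordan chain for λ = -5 of length 3:
v_1 = (1, 0, -1)ᵀ
v_2 = (1, 1, -1)ᵀ
v_3 = (1, 0, 0)ᵀ

Let N = A − (-5)·I. We want v_3 with N^3 v_3 = 0 but N^2 v_3 ≠ 0; then v_{j-1} := N · v_j for j = 3, …, 2.

Pick v_3 = (1, 0, 0)ᵀ.
Then v_2 = N · v_3 = (1, 1, -1)ᵀ.
Then v_1 = N · v_2 = (1, 0, -1)ᵀ.

Sanity check: (A − (-5)·I) v_1 = (0, 0, 0)ᵀ = 0. ✓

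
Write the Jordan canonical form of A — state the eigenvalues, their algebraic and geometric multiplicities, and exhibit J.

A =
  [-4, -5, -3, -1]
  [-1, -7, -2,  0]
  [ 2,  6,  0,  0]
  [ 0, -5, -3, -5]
J_3(-4) ⊕ J_1(-4)

The characteristic polynomial is
  det(x·I − A) = x^4 + 16*x^3 + 96*x^2 + 256*x + 256 = (x + 4)^4

Eigenvalues and multiplicities (the geometric multiplicity of λ is n − rank(A − λI), which equals the number of Jordan blocks for λ):
  λ = -4: algebraic multiplicity = 4, geometric multiplicity = 2

Determining the block sizes for each eigenvalue:
  λ = -4: with am = 4 and gm = 2, the partition is not yet determined (e.g. several partitions of 4 into 2 parts exist). Let N = A − (-4)·I. Computing rank(N^1) = 2, rank(N^2) = 1, rank(N^3) = 0; the number of blocks of size ≥ j is rank(N^{j−1}) − rank(N^j), giving [2, 1, 1]. So we have 1 block(s) of size 3, 1 block(s) of size 1 → block sizes [3, 1]

Assembling the blocks gives a Jordan form
J =
  [-4,  1,  0,  0]
  [ 0, -4,  1,  0]
  [ 0,  0, -4,  0]
  [ 0,  0,  0, -4]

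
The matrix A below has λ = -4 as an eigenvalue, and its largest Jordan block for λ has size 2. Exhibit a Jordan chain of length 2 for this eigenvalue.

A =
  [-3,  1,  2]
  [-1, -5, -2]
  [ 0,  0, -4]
A Jordan chain for λ = -4 of length 2:
v_1 = (1, -1, 0)ᵀ
v_2 = (1, 0, 0)ᵀ

Let N = A − (-4)·I. We want v_2 with N^2 v_2 = 0 but N^1 v_2 ≠ 0; then v_{j-1} := N · v_j for j = 2, …, 2.

Pick v_2 = (1, 0, 0)ᵀ.
Then v_1 = N · v_2 = (1, -1, 0)ᵀ.

Sanity check: (A − (-4)·I) v_1 = (0, 0, 0)ᵀ = 0. ✓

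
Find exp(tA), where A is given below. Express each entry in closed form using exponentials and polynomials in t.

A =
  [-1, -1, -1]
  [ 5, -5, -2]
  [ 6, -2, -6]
e^{tA} =
  [-t^2*exp(-4*t) + 3*t*exp(-4*t) + exp(-4*t), -t*exp(-4*t), t^2*exp(-4*t)/2 - t*exp(-4*t)]
  [-t^2*exp(-4*t) + 5*t*exp(-4*t), -t*exp(-4*t) + exp(-4*t), t^2*exp(-4*t)/2 - 2*t*exp(-4*t)]
  [-2*t^2*exp(-4*t) + 6*t*exp(-4*t), -2*t*exp(-4*t), t^2*exp(-4*t) - 2*t*exp(-4*t) + exp(-4*t)]

Strategy: write A = P · J · P⁻¹ where J is a Jordan canonical form, so e^{tA} = P · e^{tJ} · P⁻¹, and e^{tJ} can be computed block-by-block.

A has Jordan form
J =
  [-4,  1,  0]
  [ 0, -4,  1]
  [ 0,  0, -4]
(up to reordering of blocks).

Per-block formulas:
  For a 3×3 Jordan block J_3(-4): exp(t · J_3(-4)) = e^(-4t)·(I + t·N + (t^2/2)·N^2), where N is the 3×3 nilpotent shift.

After assembling e^{tJ} and conjugating by P, we get:

e^{tA} =
  [-t^2*exp(-4*t) + 3*t*exp(-4*t) + exp(-4*t), -t*exp(-4*t), t^2*exp(-4*t)/2 - t*exp(-4*t)]
  [-t^2*exp(-4*t) + 5*t*exp(-4*t), -t*exp(-4*t) + exp(-4*t), t^2*exp(-4*t)/2 - 2*t*exp(-4*t)]
  [-2*t^2*exp(-4*t) + 6*t*exp(-4*t), -2*t*exp(-4*t), t^2*exp(-4*t) - 2*t*exp(-4*t) + exp(-4*t)]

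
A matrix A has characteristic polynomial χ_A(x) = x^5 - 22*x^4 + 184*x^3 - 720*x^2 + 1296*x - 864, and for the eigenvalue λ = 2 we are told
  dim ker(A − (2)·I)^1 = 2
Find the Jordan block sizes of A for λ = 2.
Block sizes for λ = 2: [1, 1]

From the dimensions of kernels of powers, the number of Jordan blocks of size at least j is d_j − d_{j−1} where d_j = dim ker(N^j) (with d_0 = 0). Computing the differences gives [2].
The number of blocks of size exactly k is (#blocks of size ≥ k) − (#blocks of size ≥ k + 1), so the partition is: 2 block(s) of size 1.
In nonincreasing order the block sizes are [1, 1].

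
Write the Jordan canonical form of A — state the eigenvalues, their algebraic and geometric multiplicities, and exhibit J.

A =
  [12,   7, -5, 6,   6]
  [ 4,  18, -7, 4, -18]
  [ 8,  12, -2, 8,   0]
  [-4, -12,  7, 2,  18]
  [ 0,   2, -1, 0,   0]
J_3(6) ⊕ J_1(6) ⊕ J_1(6)

The characteristic polynomial is
  det(x·I − A) = x^5 - 30*x^4 + 360*x^3 - 2160*x^2 + 6480*x - 7776 = (x - 6)^5

Eigenvalues and multiplicities (the geometric multiplicity of λ is n − rank(A − λI), which equals the number of Jordan blocks for λ):
  λ = 6: algebraic multiplicity = 5, geometric multiplicity = 3

Determining the block sizes for each eigenvalue:
  λ = 6: with am = 5 and gm = 3, the partition is not yet determined (e.g. several partitions of 5 into 3 parts exist). Let N = A − (6)·I. Computing rank(N^1) = 2, rank(N^2) = 1, rank(N^3) = 0; the number of blocks of size ≥ j is rank(N^{j−1}) − rank(N^j), giving [3, 1, 1]. So we have 1 block(s) of size 3, 2 block(s) of size 1 → block sizes [3, 1, 1]

Assembling the blocks gives a Jordan form
J =
  [6, 1, 0, 0, 0]
  [0, 6, 1, 0, 0]
  [0, 0, 6, 0, 0]
  [0, 0, 0, 6, 0]
  [0, 0, 0, 0, 6]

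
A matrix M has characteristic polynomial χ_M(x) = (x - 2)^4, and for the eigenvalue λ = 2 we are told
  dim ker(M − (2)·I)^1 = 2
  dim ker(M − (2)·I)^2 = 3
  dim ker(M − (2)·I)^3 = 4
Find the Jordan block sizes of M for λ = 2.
Block sizes for λ = 2: [3, 1]

From the dimensions of kernels of powers, the number of Jordan blocks of size at least j is d_j − d_{j−1} where d_j = dim ker(N^j) (with d_0 = 0). Computing the differences gives [2, 1, 1].
The number of blocks of size exactly k is (#blocks of size ≥ k) − (#blocks of size ≥ k + 1), so the partition is: 1 block(s) of size 1, 1 block(s) of size 3.
In nonincreasing order the block sizes are [3, 1].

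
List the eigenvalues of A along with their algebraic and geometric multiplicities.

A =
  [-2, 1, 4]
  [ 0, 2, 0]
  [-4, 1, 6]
λ = 2: alg = 3, geom = 2

Step 1 — factor the characteristic polynomial to read off the algebraic multiplicities:
  χ_A(x) = (x - 2)^3

Step 2 — compute geometric multiplicities via the rank-nullity identity g(λ) = n − rank(A − λI):
  rank(A − (2)·I) = 1, so dim ker(A − (2)·I) = n − 1 = 2

Summary:
  λ = 2: algebraic multiplicity = 3, geometric multiplicity = 2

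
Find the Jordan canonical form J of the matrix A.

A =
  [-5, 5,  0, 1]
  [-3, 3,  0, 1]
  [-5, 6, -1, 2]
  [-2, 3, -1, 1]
J_1(-2) ⊕ J_3(0)

The characteristic polynomial is
  det(x·I − A) = x^4 + 2*x^3 = x^3*(x + 2)

Eigenvalues and multiplicities (the geometric multiplicity of λ is n − rank(A − λI), which equals the number of Jordan blocks for λ):
  λ = -2: algebraic multiplicity = 1, geometric multiplicity = 1
  λ = 0: algebraic multiplicity = 3, geometric multiplicity = 1

Determining the block sizes for each eigenvalue:
  λ = -2: one block (gm = 1), so the single block has size am = 1 → block sizes [1]
  λ = 0: one block (gm = 1), so the single block has size am = 3 → block sizes [3]

Assembling the blocks gives a Jordan form
J =
  [-2, 0, 0, 0]
  [ 0, 0, 1, 0]
  [ 0, 0, 0, 1]
  [ 0, 0, 0, 0]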